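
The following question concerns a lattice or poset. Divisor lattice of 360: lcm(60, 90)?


Join=lcm.
gcd(60,90)=30
lcm=180


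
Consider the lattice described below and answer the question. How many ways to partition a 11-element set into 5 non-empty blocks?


S(n,k) = k*S(n-1,k) + S(n-1,k-1).
S(10,5) = 42525, S(10,4) = 34105
S(11,5) = 5*42525 + 34105 = 212625 + 34105
S(11,5) = 246730


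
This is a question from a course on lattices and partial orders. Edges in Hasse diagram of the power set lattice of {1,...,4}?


A cover relation a -< b holds when a < b with no c strictly between.
Cover relations:
  {} -< {1}
  {} -< {2}
  {} -< {3}
  {} -< {4}
  {1} -< {1,2}
  {1} -< {1,3}
  {1} -< {1,4}
  {2} -< {1,2}
  ...24 more
Total: 32


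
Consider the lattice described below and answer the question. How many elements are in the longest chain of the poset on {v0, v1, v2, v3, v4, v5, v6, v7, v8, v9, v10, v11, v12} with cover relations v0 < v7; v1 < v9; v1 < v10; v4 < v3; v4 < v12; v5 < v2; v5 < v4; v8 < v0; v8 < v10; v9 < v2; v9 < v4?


A chain is a totally ordered subset; we count the number of elements in a maximum chain.
Compute, for each element x, the size of the longest chain ending at x:
  v1: 1
  v5: 1
  v6: 1
  v8: 1
  v11: 1
  v0: 2
  ...
A maximum chain: v1 < v9 < v4 < v3
Number of elements in the longest chain: 4


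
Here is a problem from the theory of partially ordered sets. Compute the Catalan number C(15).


C(n) = C(2n, n) / (n+1).
C(30, 15) = 155117520
C(15) = 155117520 / 16 = 9694845


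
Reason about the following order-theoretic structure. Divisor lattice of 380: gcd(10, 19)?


Meet=gcd.
gcd(10,19)=1


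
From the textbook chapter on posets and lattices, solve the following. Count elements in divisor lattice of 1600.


Divisors of 1600: [1, 2, 4, 5, 8, 10, 16, 20, 25, 32, 40, 50, 64, 80, 100, 160, 200, 320, 400, 800, 1600]
Count: 21


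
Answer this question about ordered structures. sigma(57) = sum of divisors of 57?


sigma(n) = sum of divisors.
Divisors of 57: [1, 3, 19, 57]
Sum = 80


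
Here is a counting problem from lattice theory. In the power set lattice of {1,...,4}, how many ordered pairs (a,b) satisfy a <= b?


The order relation is {(a,b) : a <= b}, reflexive so it includes (a,a).
Examples: ({},{}), ({},{1,2}), ({},{1,2,3}), ({},{1,2,3,4}), ({},{1,2,4}), ...
Total ordered pairs: 81


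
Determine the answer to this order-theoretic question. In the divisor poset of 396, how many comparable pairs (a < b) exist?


A comparable pair {a,b} has a < b or b < a in the order.
Count unordered pairs where one element is strictly below the other.
Examples: {1,2}, {1,3}, {1,4}, {1,6}, ...
Total comparable pairs: 90


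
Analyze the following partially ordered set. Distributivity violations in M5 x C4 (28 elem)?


Distributive law: a ^ (b v c) = (a ^ b) v (a ^ c).
Check all 28^3 = 21952 ordered triples (a,b,c).
  e.g. a=(a1,0), b=(a2,0), c=(a3,0): lhs=(a1,0) != rhs=(0,0)
  e.g. a=(a1,0), b=(a2,0), c=(a3,1): lhs=(a1,0) != rhs=(0,0)
Total violating triples: 3840


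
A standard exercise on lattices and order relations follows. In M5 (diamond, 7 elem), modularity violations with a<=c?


Modular law: if a <= c then a v (b ^ c) = (a v b) ^ c.
Check all triples (a,b,c) with a <= c among 7 elements.
This lattice is modular (diamonds M_m and their chain-products are modular).
Total violating triples: 0


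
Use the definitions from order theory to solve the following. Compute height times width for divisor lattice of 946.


Height = length of longest chain minus 1; width = size of largest antichain.
A maximum chain: 1 | 43 | 473 | 946  (height 3).
A maximum antichain: {2, 11, 43}  (width 3).
Product = 3 * 3 = 9


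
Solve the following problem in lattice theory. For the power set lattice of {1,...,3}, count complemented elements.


An element a is complemented if some b has a meet b = bottom, a join b = top.
every subset A has complement S\A, so all elements are complemented.
Complemented elements: {}, {1}, {2}, {3}, {1,2}, {1,3}, ... (2 more)
Count: 8


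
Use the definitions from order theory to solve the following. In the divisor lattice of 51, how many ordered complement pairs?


Complement pair (a,b): a meet b = bottom, a join b = top.
Here: gcd(a,b)=1 and lcm(a,b)=51, i.e. a*b=51 with a,b coprime.
Pairs found: (1,51), (3,17), (17,3), (51,1)
Total ordered pairs: 4


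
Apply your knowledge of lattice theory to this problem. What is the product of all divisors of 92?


Divisors of 92: [1, 2, 4, 23, 46, 92]
Product = n^(d(n)/2) = 92^(6/2)
Product = 778688


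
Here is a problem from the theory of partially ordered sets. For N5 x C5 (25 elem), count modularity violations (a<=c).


Modular law: if a <= c then a v (b ^ c) = (a v b) ^ c.
Check all triples (a,b,c) with a <= c among 25 elements.
  e.g. a=(a,0), b=(c,0), c=(b,0): lhs=(a,0) != rhs=(b,0)
  e.g. a=(a,0), b=(c,1), c=(b,0): lhs=(a,0) != rhs=(b,0)
Total violating triples: 75


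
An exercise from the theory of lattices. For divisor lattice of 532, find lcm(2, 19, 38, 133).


In a divisor lattice, join = lcm (least common multiple).
Compute lcm iteratively: start with first element, then lcm(current, next).
Elements: [2, 19, 38, 133]
lcm(2,19) = 38
lcm(38,38) = 38
lcm(38,133) = 266
Final lcm = 266


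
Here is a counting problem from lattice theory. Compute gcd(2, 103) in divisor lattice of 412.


In a divisor lattice, meet = gcd (greatest common divisor).
By Euclidean algorithm or factoring: gcd(2,103) = 1


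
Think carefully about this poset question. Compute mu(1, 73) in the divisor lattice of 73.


In a divisor lattice, mu(a,b) = mu(b/a) where mu is the classical Mobius function.
b/a = 73/1 = 73
Prime factorization of 73: primes [73]
73 is squarefree with 1 prime factor(s), so mu(73) = (-1)^1 = -1


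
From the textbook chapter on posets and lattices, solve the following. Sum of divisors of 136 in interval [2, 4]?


Interval [2,4] in divisors of 136: [2, 4]
Sum = 6


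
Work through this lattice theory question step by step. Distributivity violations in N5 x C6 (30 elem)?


Distributive law: a ^ (b v c) = (a ^ b) v (a ^ c).
Check all 30^3 = 27000 ordered triples (a,b,c).
  e.g. a=(b,0), b=(a,0), c=(c,0): lhs=(b,0) != rhs=(a,0)
  e.g. a=(b,0), b=(a,0), c=(c,1): lhs=(b,0) != rhs=(a,0)
Total violating triples: 432


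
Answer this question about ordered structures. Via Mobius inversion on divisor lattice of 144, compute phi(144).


phi(n) = n * prod_{p|n} (1 - 1/p).
Prime divisors of 144: [2, 3]
phi(144) = 144 * (1 - 1/2) * (1 - 1/3)
phi(144) = 48


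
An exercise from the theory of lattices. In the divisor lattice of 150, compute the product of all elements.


Divisors of 150: [1, 2, 3, 5, 6, 10, 15, 25, 30, 50, 75, 150]
Product = n^(d(n)/2) = 150^(12/2)
Product = 11390625000000


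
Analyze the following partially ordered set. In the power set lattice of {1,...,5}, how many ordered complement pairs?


Complement pair (a,b): a meet b = bottom, a join b = top.
Here: A intersect B = {} and A union B = {1,...,5}.
Pairs found: ({},{1,2,3,4,5}), ({1},{2,3,4,5}), ({2},{1,3,4,5}), ({3},{1,2,4,5}), ... (28 more)
Total ordered pairs: 32


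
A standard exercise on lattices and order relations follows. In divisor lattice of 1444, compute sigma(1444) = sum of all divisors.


sigma(n) = sum of divisors.
Divisors of 1444: [1, 2, 4, 19, 38, 76, 361, 722, 1444]
Sum = 2667


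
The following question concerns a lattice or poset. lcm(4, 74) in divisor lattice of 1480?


Join=lcm.
gcd(4,74)=2
lcm=148


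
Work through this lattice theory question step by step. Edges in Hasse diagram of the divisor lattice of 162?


A cover relation a -< b holds when a < b with no c strictly between.
Cover relations:
  1 -< 2
  1 -< 3
  2 -< 6
  3 -< 6
  3 -< 9
  6 -< 18
  9 -< 18
  9 -< 27
  ...5 more
Total: 13


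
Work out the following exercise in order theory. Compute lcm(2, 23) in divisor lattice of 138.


In a divisor lattice, join = lcm (least common multiple).
gcd(2,23) = 1
lcm(2,23) = 2*23/gcd = 46/1 = 46


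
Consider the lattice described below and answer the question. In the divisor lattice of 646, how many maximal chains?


A maximal chain goes from the minimum element to a maximal element via cover relations.
Counting all min-to-max paths in the cover graph.
Total maximal chains: 6


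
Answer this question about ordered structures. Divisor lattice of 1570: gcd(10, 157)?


Meet=gcd.
gcd(10,157)=1


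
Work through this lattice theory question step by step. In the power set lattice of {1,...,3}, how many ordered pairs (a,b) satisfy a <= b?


The order relation is {(a,b) : a <= b}, reflexive so it includes (a,a).
Examples: ({},{}), ({},{1,2}), ({},{1,2,3}), ({},{1,3}), ({},{1}), ...
Total ordered pairs: 27


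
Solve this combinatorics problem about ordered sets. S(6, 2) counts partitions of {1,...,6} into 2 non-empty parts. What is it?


S(n,k) = k*S(n-1,k) + S(n-1,k-1).
S(5,2) = 15, S(5,1) = 1
S(6,2) = 2*15 + 1 = 30 + 1
S(6,2) = 31


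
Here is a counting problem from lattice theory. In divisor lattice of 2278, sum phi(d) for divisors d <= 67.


Divisors of 2278 up to 67: [1, 2, 17, 34, 67]
phi values: [1, 1, 16, 16, 66]
Sum = 100


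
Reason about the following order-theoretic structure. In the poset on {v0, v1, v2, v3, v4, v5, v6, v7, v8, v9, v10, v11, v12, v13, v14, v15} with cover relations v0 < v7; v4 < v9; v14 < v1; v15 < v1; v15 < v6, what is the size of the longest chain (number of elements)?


A chain is a totally ordered subset; we count the number of elements in a maximum chain.
Compute, for each element x, the size of the longest chain ending at x:
  v0: 1
  v2: 1
  v3: 1
  v4: 1
  v5: 1
  v8: 1
  ...
A maximum chain: v14 < v1
Number of elements in the longest chain: 2


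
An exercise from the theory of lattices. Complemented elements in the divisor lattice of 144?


An element a is complemented if some b has a meet b = bottom, a join b = top.
a is complemented iff gcd(a, n/a)=1, i.e. a is a unitary divisor of 144.
Complemented elements: 1, 9, 16, 144
Count: 4


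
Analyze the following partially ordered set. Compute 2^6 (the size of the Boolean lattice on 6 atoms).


Power set = 2^n.
2^6 = 64


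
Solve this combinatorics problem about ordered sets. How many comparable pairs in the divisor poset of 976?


A comparable pair {a,b} has a < b or b < a in the order.
Count unordered pairs where one element is strictly below the other.
Examples: {1,2}, {1,4}, {1,8}, {1,16}, ...
Total comparable pairs: 35


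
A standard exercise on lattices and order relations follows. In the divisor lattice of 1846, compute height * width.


Height = length of longest chain minus 1; width = size of largest antichain.
A maximum chain: 1 | 71 | 923 | 1846  (height 3).
A maximum antichain: {2, 13, 71}  (width 3).
Product = 3 * 3 = 9


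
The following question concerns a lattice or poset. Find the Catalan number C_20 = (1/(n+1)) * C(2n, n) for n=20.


C(n) = C(2n, n) / (n+1).
C(40, 20) = 137846528820
C(20) = 137846528820 / 21 = 6564120420


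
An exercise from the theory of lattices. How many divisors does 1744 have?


Divisors of 1744: [1, 2, 4, 8, 16, 109, 218, 436, 872, 1744]
Count: 10


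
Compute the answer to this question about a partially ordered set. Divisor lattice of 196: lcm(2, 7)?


Join=lcm.
gcd(2,7)=1
lcm=14


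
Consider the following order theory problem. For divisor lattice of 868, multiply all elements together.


Divisors of 868: [1, 2, 4, 7, 14, 28, 31, 62, 124, 217, 434, 868]
Product = n^(d(n)/2) = 868^(12/2)
Product = 427679418638209024


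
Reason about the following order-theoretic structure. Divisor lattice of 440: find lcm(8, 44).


In a divisor lattice, join = lcm (least common multiple).
gcd(8,44) = 4
lcm(8,44) = 8*44/gcd = 352/4 = 88


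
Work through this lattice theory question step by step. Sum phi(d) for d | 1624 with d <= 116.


Divisors of 1624 up to 116: [1, 2, 4, 7, 8, 14, 28, 29, 56, 58, 116]
phi values: [1, 1, 2, 6, 4, 6, 12, 28, 24, 28, 56]
Sum = 168


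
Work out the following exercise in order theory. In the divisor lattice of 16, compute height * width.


Height = length of longest chain minus 1; width = size of largest antichain.
A maximum chain: 1 | 2 | 4 | 8 | 16  (height 4).
A maximum antichain: {1}  (width 1).
Product = 4 * 1 = 4


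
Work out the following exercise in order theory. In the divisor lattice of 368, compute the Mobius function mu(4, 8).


In a divisor lattice, mu(a,b) = mu(b/a) where mu is the classical Mobius function.
b/a = 8/4 = 2
Prime factorization of 2: primes [2]
2 is squarefree with 1 prime factor(s), so mu(2) = (-1)^1 = -1


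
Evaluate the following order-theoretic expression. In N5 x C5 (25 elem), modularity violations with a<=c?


Modular law: if a <= c then a v (b ^ c) = (a v b) ^ c.
Check all triples (a,b,c) with a <= c among 25 elements.
  e.g. a=(a,0), b=(c,0), c=(b,0): lhs=(a,0) != rhs=(b,0)
  e.g. a=(a,0), b=(c,1), c=(b,0): lhs=(a,0) != rhs=(b,0)
Total violating triples: 75


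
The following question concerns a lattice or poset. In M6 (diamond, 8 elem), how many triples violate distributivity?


Distributive law: a ^ (b v c) = (a ^ b) v (a ^ c).
Check all 8^3 = 512 ordered triples (a,b,c).
  e.g. a=a1, b=a2, c=a3: lhs=a1 != rhs=0
  e.g. a=a1, b=a2, c=a4: lhs=a1 != rhs=0
Total violating triples: 120


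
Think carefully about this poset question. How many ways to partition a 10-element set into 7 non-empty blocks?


S(n,k) = k*S(n-1,k) + S(n-1,k-1).
S(9,7) = 462, S(9,6) = 2646
S(10,7) = 7*462 + 2646 = 3234 + 2646
S(10,7) = 5880


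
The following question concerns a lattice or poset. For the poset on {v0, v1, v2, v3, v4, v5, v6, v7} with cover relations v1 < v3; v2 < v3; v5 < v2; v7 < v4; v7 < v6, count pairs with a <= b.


The order relation is {(a,b) : a <= b}, reflexive so it includes (a,a).
Examples: (v0,v0), (v1,v1), (v1,v3), (v2,v2), (v2,v3), ...
Total ordered pairs: 14


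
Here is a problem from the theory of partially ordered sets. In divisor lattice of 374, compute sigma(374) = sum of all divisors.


sigma(n) = sum of divisors.
Divisors of 374: [1, 2, 11, 17, 22, 34, 187, 374]
Sum = 648


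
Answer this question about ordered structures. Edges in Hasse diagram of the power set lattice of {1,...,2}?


A cover relation a -< b holds when a < b with no c strictly between.
Cover relations:
  {} -< {1}
  {} -< {2}
  {1} -< {1,2}
  {2} -< {1,2}
Total: 4


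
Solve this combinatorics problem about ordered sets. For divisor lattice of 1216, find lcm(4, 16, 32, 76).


In a divisor lattice, join = lcm (least common multiple).
Compute lcm iteratively: start with first element, then lcm(current, next).
Elements: [4, 16, 32, 76]
lcm(4,16) = 16
lcm(16,32) = 32
lcm(32,76) = 608
Final lcm = 608


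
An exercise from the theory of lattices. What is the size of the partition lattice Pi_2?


B(n) = number of set partitions of an n-element set.
B(n) satisfies the recurrence: B(n+1) = sum_k C(n,k)*B(k).
B(2) = 2


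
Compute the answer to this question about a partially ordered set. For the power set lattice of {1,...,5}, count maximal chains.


A maximal chain goes from the minimum element to a maximal element via cover relations.
Counting all min-to-max paths in the cover graph.
Total maximal chains: 120


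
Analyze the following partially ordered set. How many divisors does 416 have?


Divisors of 416: [1, 2, 4, 8, 13, 16, 26, 32, 52, 104, 208, 416]
Count: 12


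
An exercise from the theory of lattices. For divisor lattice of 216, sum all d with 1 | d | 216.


Interval [1,216] in divisors of 216: [1, 2, 3, 4, 6, 8, 9, 12, 18, 24, 27, 36, 54, 72, 108, 216]
Sum = 600


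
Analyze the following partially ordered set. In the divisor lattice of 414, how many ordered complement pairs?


Complement pair (a,b): a meet b = bottom, a join b = top.
Here: gcd(a,b)=1 and lcm(a,b)=414, i.e. a*b=414 with a,b coprime.
Pairs found: (1,414), (2,207), (9,46), (18,23), ... (4 more)
Total ordered pairs: 8


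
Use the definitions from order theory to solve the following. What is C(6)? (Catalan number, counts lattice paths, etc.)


C(n) = C(2n, n) / (n+1).
C(12, 6) = 924
C(6) = 924 / 7 = 132


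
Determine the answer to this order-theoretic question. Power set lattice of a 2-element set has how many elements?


Power set = 2^n.
2^2 = 4


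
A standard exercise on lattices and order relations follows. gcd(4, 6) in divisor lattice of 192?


Meet=gcd.
gcd(4,6)=2


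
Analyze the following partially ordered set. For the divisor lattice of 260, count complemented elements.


An element a is complemented if some b has a meet b = bottom, a join b = top.
a is complemented iff gcd(a, n/a)=1, i.e. a is a unitary divisor of 260.
Complemented elements: 1, 4, 5, 13, 20, 52, ... (2 more)
Count: 8


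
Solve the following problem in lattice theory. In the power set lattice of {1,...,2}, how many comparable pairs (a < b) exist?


A comparable pair {a,b} has a < b or b < a in the order.
Count unordered pairs where one element is strictly below the other.
Examples: {{},{1}}, {{},{2}}, {{},{1,2}}, {{1},{1,2}}, ...
Total comparable pairs: 5


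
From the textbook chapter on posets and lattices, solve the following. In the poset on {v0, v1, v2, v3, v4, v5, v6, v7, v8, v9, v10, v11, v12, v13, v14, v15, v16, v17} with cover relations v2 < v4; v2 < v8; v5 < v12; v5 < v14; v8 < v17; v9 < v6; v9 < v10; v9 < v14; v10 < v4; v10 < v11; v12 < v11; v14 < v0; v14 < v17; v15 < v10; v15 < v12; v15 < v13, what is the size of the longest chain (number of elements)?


A chain is a totally ordered subset; we count the number of elements in a maximum chain.
Compute, for each element x, the size of the longest chain ending at x:
  v1: 1
  v2: 1
  v3: 1
  v5: 1
  v7: 1
  v9: 1
  ...
A maximum chain: v5 < v14 < v0
Number of elements in the longest chain: 3


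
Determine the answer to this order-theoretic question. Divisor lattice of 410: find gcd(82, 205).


In a divisor lattice, meet = gcd (greatest common divisor).
By Euclidean algorithm or factoring: gcd(82,205) = 41


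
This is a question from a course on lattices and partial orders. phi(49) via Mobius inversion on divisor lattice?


phi(n) = n * prod_{p|n} (1 - 1/p).
Prime divisors of 49: [7]
phi(49) = 49 * (1 - 1/7)
phi(49) = 42


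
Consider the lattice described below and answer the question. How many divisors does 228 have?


Divisors of 228: [1, 2, 3, 4, 6, 12, 19, 38, 57, 76, 114, 228]
Count: 12


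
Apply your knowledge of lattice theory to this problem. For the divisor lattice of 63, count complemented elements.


An element a is complemented if some b has a meet b = bottom, a join b = top.
a is complemented iff gcd(a, n/a)=1, i.e. a is a unitary divisor of 63.
Complemented elements: 1, 7, 9, 63
Count: 4


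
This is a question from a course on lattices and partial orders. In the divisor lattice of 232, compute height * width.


Height = length of longest chain minus 1; width = size of largest antichain.
A maximum chain: 1 | 29 | 58 | 116 | 232  (height 4).
A maximum antichain: {2, 29}  (width 2).
Product = 4 * 2 = 8


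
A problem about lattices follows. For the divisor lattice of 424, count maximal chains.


A maximal chain goes from the minimum element to a maximal element via cover relations.
Counting all min-to-max paths in the cover graph.
Total maximal chains: 4


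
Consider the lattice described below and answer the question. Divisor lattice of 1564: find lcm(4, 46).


In a divisor lattice, join = lcm (least common multiple).
gcd(4,46) = 2
lcm(4,46) = 4*46/gcd = 184/2 = 92


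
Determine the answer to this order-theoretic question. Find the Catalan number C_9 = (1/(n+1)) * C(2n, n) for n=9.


C(n) = C(2n, n) / (n+1).
C(18, 9) = 48620
C(9) = 48620 / 10 = 4862


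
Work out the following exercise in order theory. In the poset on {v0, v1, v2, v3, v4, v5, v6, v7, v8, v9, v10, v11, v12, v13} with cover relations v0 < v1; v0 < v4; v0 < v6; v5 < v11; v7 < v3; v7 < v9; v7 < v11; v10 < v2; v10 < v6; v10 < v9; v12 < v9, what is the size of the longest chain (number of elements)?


A chain is a totally ordered subset; we count the number of elements in a maximum chain.
Compute, for each element x, the size of the longest chain ending at x:
  v0: 1
  v5: 1
  v7: 1
  v8: 1
  v10: 1
  v12: 1
  ...
A maximum chain: v0 < v1
Number of elements in the longest chain: 2


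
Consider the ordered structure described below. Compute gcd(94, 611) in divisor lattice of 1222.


In a divisor lattice, meet = gcd (greatest common divisor).
By Euclidean algorithm or factoring: gcd(94,611) = 47


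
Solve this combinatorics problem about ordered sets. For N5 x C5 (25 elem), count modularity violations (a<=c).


Modular law: if a <= c then a v (b ^ c) = (a v b) ^ c.
Check all triples (a,b,c) with a <= c among 25 elements.
  e.g. a=(a,0), b=(c,0), c=(b,0): lhs=(a,0) != rhs=(b,0)
  e.g. a=(a,0), b=(c,1), c=(b,0): lhs=(a,0) != rhs=(b,0)
Total violating triples: 75


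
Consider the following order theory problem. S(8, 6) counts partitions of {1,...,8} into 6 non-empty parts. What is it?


S(n,k) = k*S(n-1,k) + S(n-1,k-1).
S(7,6) = 21, S(7,5) = 140
S(8,6) = 6*21 + 140 = 126 + 140
S(8,6) = 266


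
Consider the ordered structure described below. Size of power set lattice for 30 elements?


Power set = 2^n.
2^30 = 1073741824


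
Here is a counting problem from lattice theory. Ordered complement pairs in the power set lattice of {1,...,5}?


Complement pair (a,b): a meet b = bottom, a join b = top.
Here: A intersect B = {} and A union B = {1,...,5}.
Pairs found: ({},{1,2,3,4,5}), ({1},{2,3,4,5}), ({2},{1,3,4,5}), ({3},{1,2,4,5}), ... (28 more)
Total ordered pairs: 32


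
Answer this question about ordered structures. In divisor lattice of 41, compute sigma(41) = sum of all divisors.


sigma(n) = sum of divisors.
Divisors of 41: [1, 41]
Sum = 42


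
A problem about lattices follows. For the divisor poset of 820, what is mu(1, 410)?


In a divisor lattice, mu(a,b) = mu(b/a) where mu is the classical Mobius function.
b/a = 410/1 = 410
Prime factorization of 410: primes [2, 5, 41]
410 is squarefree with 3 prime factor(s), so mu(410) = (-1)^3 = -1


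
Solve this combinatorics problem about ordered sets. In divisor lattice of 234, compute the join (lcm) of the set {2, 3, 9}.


In a divisor lattice, join = lcm (least common multiple).
Compute lcm iteratively: start with first element, then lcm(current, next).
Elements: [2, 3, 9]
lcm(2,3) = 6
lcm(6,9) = 18
Final lcm = 18


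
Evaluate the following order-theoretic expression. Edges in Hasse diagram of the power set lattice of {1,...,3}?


A cover relation a -< b holds when a < b with no c strictly between.
Cover relations:
  {} -< {1}
  {} -< {2}
  {} -< {3}
  {1} -< {1,2}
  {1} -< {1,3}
  {2} -< {1,2}
  {2} -< {2,3}
  {3} -< {1,3}
  ...4 more
Total: 12


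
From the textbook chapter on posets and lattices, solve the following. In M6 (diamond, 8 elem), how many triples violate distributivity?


Distributive law: a ^ (b v c) = (a ^ b) v (a ^ c).
Check all 8^3 = 512 ordered triples (a,b,c).
  e.g. a=a1, b=a2, c=a3: lhs=a1 != rhs=0
  e.g. a=a1, b=a2, c=a4: lhs=a1 != rhs=0
Total violating triples: 120


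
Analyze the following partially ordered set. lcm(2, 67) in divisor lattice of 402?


Join=lcm.
gcd(2,67)=1
lcm=134


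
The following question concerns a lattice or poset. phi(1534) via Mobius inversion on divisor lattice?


phi(n) = n * prod_{p|n} (1 - 1/p).
Prime divisors of 1534: [2, 13, 59]
phi(1534) = 1534 * (1 - 1/2) * (1 - 1/13) * (1 - 1/59)
phi(1534) = 696


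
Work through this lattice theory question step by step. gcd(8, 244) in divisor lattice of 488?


Meet=gcd.
gcd(8,244)=4


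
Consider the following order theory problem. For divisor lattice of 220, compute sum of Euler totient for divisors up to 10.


Divisors of 220 up to 10: [1, 2, 4, 5, 10]
phi values: [1, 1, 2, 4, 4]
Sum = 12


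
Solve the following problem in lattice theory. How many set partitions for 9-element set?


B(n) = number of set partitions of an n-element set.
B(n) satisfies the recurrence: B(n+1) = sum_k C(n,k)*B(k).
B(9) = 21147


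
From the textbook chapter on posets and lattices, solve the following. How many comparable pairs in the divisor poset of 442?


A comparable pair {a,b} has a < b or b < a in the order.
Count unordered pairs where one element is strictly below the other.
Examples: {1,2}, {1,13}, {1,17}, {1,26}, ...
Total comparable pairs: 19


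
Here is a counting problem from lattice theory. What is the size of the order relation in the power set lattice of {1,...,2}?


The order relation is {(a,b) : a <= b}, reflexive so it includes (a,a).
Examples: ({},{}), ({},{1,2}), ({},{1}), ({},{2}), ({1,2},{1,2}), ...
Total ordered pairs: 9


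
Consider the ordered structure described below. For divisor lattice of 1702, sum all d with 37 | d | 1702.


Interval [37,1702] in divisors of 1702: [37, 74, 851, 1702]
Sum = 2664


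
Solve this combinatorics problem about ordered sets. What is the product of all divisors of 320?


Divisors of 320: [1, 2, 4, 5, 8, 10, 16, 20, 32, 40, 64, 80, 160, 320]
Product = n^(d(n)/2) = 320^(14/2)
Product = 343597383680000000


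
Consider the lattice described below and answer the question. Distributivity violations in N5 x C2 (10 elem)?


Distributive law: a ^ (b v c) = (a ^ b) v (a ^ c).
Check all 10^3 = 1000 ordered triples (a,b,c).
  e.g. a=(b,0), b=(a,0), c=(c,0): lhs=(b,0) != rhs=(a,0)
  e.g. a=(b,0), b=(a,0), c=(c,1): lhs=(b,0) != rhs=(a,0)
Total violating triples: 16


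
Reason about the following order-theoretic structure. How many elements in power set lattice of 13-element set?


Power set = 2^n.
2^13 = 8192


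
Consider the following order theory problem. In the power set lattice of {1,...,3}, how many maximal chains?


A maximal chain goes from the minimum element to a maximal element via cover relations.
Counting all min-to-max paths in the cover graph.
Total maximal chains: 6


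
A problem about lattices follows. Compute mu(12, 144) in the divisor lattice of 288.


In a divisor lattice, mu(a,b) = mu(b/a) where mu is the classical Mobius function.
b/a = 144/12 = 12
Prime factorization of 12: primes [2, 3]
12 is not squarefree, so mu(12) = 0


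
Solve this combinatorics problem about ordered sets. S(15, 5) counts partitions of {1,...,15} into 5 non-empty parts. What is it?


S(n,k) = k*S(n-1,k) + S(n-1,k-1).
S(14,5) = 40075035, S(14,4) = 10391745
S(15,5) = 5*40075035 + 10391745 = 200375175 + 10391745
S(15,5) = 210766920


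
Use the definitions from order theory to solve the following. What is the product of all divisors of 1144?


Divisors of 1144: [1, 2, 4, 8, 11, 13, 22, 26, 44, 52, 88, 104, 143, 286, 572, 1144]
Product = n^(d(n)/2) = 1144^(16/2)
Product = 2933649302161070453948416


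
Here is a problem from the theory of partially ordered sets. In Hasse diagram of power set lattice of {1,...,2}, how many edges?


A cover relation a -< b holds when a < b with no c strictly between.
Cover relations:
  {} -< {1}
  {} -< {2}
  {1} -< {1,2}
  {2} -< {1,2}
Total: 4


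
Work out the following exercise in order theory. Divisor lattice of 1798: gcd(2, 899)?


Meet=gcd.
gcd(2,899)=1


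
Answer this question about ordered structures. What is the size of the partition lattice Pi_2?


B(n) = number of set partitions of an n-element set.
B(n) satisfies the recurrence: B(n+1) = sum_k C(n,k)*B(k).
B(2) = 2


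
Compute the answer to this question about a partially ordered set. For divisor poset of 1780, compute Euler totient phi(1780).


phi(n) = n * prod_{p|n} (1 - 1/p).
Prime divisors of 1780: [2, 5, 89]
phi(1780) = 1780 * (1 - 1/2) * (1 - 1/5) * (1 - 1/89)
phi(1780) = 704


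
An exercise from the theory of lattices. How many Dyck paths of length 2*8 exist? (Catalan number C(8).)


C(n) = C(2n, n) / (n+1).
C(16, 8) = 12870
C(8) = 12870 / 9 = 1430


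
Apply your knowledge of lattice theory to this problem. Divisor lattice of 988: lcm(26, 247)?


Join=lcm.
gcd(26,247)=13
lcm=494


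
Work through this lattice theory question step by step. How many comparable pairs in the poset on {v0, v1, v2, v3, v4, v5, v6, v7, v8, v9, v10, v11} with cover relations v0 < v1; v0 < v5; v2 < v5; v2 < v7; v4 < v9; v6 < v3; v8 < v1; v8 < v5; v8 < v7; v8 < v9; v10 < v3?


A comparable pair {a,b} has a < b or b < a in the order.
Count unordered pairs where one element is strictly below the other.
Examples: {v0,v1}, {v0,v5}, {v1,v8}, {v2,v5}, ...
Total comparable pairs: 11


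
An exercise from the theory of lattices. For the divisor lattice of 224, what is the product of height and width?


Height = length of longest chain minus 1; width = size of largest antichain.
A maximum chain: 1 | 7 | 14 | 28 | 56 | 112 | 224  (height 6).
A maximum antichain: {2, 7}  (width 2).
Product = 6 * 2 = 12


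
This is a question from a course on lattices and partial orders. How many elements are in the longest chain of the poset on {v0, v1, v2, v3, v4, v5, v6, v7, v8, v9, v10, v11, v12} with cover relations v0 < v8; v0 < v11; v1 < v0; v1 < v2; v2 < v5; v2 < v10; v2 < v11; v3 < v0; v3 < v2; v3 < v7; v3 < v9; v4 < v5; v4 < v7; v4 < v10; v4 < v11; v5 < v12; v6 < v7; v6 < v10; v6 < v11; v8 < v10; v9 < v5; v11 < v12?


A chain is a totally ordered subset; we count the number of elements in a maximum chain.
Compute, for each element x, the size of the longest chain ending at x:
  v1: 1
  v3: 1
  v4: 1
  v6: 1
  v9: 2
  v0: 2
  ...
A maximum chain: v1 < v0 < v8 < v10
Number of elements in the longest chain: 4


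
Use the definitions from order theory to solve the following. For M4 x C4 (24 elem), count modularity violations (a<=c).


Modular law: if a <= c then a v (b ^ c) = (a v b) ^ c.
Check all triples (a,b,c) with a <= c among 24 elements.
This lattice is modular (diamonds M_m and their chain-products are modular).
Total violating triples: 0


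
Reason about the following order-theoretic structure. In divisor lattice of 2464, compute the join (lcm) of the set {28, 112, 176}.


In a divisor lattice, join = lcm (least common multiple).
Compute lcm iteratively: start with first element, then lcm(current, next).
Elements: [28, 112, 176]
lcm(28,112) = 112
lcm(112,176) = 1232
Final lcm = 1232


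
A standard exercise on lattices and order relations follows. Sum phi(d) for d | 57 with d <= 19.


Divisors of 57 up to 19: [1, 3, 19]
phi values: [1, 2, 18]
Sum = 21


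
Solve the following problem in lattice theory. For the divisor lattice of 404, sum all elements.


sigma(n) = sum of divisors.
Divisors of 404: [1, 2, 4, 101, 202, 404]
Sum = 714


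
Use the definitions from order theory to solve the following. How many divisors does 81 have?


Divisors of 81: [1, 3, 9, 27, 81]
Count: 5


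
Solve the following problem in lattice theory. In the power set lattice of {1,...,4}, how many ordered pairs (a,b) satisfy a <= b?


The order relation is {(a,b) : a <= b}, reflexive so it includes (a,a).
Examples: ({},{}), ({},{1,2}), ({},{1,2,3}), ({},{1,2,3,4}), ({},{1,2,4}), ...
Total ordered pairs: 81


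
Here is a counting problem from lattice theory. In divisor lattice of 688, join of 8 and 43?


In a divisor lattice, join = lcm (least common multiple).
gcd(8,43) = 1
lcm(8,43) = 8*43/gcd = 344/1 = 344


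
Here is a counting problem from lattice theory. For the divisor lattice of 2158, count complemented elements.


An element a is complemented if some b has a meet b = bottom, a join b = top.
a is complemented iff gcd(a, n/a)=1, i.e. a is a unitary divisor of 2158.
Complemented elements: 1, 2, 13, 26, 83, 166, ... (2 more)
Count: 8


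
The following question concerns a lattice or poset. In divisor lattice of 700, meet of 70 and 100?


In a divisor lattice, meet = gcd (greatest common divisor).
By Euclidean algorithm or factoring: gcd(70,100) = 10


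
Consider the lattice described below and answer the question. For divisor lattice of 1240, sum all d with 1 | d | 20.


Interval [1,20] in divisors of 1240: [1, 2, 4, 5, 10, 20]
Sum = 42


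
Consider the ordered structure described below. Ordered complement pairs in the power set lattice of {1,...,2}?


Complement pair (a,b): a meet b = bottom, a join b = top.
Here: A intersect B = {} and A union B = {1,...,2}.
Pairs found: ({},{1,2}), ({1},{2}), ({2},{1}), ({1,2},{})
Total ordered pairs: 4


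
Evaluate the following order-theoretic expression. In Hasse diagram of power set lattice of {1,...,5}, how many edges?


A cover relation a -< b holds when a < b with no c strictly between.
Cover relations:
  {} -< {1}
  {} -< {2}
  {} -< {3}
  {} -< {4}
  {} -< {5}
  {1} -< {1,2}
  {1} -< {1,3}
  {1} -< {1,4}
  ...72 more
Total: 80


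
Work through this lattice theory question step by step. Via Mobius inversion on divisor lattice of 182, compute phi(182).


phi(n) = n * prod_{p|n} (1 - 1/p).
Prime divisors of 182: [2, 7, 13]
phi(182) = 182 * (1 - 1/2) * (1 - 1/7) * (1 - 1/13)
phi(182) = 72


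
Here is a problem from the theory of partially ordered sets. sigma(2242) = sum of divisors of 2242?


sigma(n) = sum of divisors.
Divisors of 2242: [1, 2, 19, 38, 59, 118, 1121, 2242]
Sum = 3600


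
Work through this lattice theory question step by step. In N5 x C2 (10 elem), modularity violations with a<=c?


Modular law: if a <= c then a v (b ^ c) = (a v b) ^ c.
Check all triples (a,b,c) with a <= c among 10 elements.
  e.g. a=(a,0), b=(c,0), c=(b,0): lhs=(a,0) != rhs=(b,0)
  e.g. a=(a,0), b=(c,1), c=(b,0): lhs=(a,0) != rhs=(b,0)
Total violating triples: 6


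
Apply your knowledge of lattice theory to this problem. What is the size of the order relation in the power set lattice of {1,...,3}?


The order relation is {(a,b) : a <= b}, reflexive so it includes (a,a).
Examples: ({},{}), ({},{1,2}), ({},{1,2,3}), ({},{1,3}), ({},{1}), ...
Total ordered pairs: 27


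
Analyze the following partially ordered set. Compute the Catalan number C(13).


C(n) = C(2n, n) / (n+1).
C(26, 13) = 10400600
C(13) = 10400600 / 14 = 742900


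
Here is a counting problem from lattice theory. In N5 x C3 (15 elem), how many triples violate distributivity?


Distributive law: a ^ (b v c) = (a ^ b) v (a ^ c).
Check all 15^3 = 3375 ordered triples (a,b,c).
  e.g. a=(b,0), b=(a,0), c=(c,0): lhs=(b,0) != rhs=(a,0)
  e.g. a=(b,0), b=(a,0), c=(c,1): lhs=(b,0) != rhs=(a,0)
Total violating triples: 54


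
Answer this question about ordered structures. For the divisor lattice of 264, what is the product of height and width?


Height = length of longest chain minus 1; width = size of largest antichain.
A maximum chain: 1 | 11 | 33 | 66 | 132 | 264  (height 5).
A maximum antichain: {4, 6, 22, 33}  (width 4).
Product = 5 * 4 = 20


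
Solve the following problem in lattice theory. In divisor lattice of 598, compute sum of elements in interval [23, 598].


Interval [23,598] in divisors of 598: [23, 46, 299, 598]
Sum = 966


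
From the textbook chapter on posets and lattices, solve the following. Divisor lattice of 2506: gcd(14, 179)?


Meet=gcd.
gcd(14,179)=1


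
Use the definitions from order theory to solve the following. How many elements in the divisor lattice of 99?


Divisors of 99: [1, 3, 9, 11, 33, 99]
Count: 6


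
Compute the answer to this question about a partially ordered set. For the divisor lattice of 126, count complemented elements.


An element a is complemented if some b has a meet b = bottom, a join b = top.
a is complemented iff gcd(a, n/a)=1, i.e. a is a unitary divisor of 126.
Complemented elements: 1, 2, 7, 9, 14, 18, ... (2 more)
Count: 8


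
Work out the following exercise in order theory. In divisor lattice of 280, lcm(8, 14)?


Join=lcm.
gcd(8,14)=2
lcm=56


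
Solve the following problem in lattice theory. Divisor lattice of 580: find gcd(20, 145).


In a divisor lattice, meet = gcd (greatest common divisor).
By Euclidean algorithm or factoring: gcd(20,145) = 5


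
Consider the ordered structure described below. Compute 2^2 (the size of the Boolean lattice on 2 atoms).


Power set = 2^n.
2^2 = 4


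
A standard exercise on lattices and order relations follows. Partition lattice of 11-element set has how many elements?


B(n) = number of set partitions of an n-element set.
B(n) satisfies the recurrence: B(n+1) = sum_k C(n,k)*B(k).
B(11) = 678570


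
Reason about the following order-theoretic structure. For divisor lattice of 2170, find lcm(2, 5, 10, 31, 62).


In a divisor lattice, join = lcm (least common multiple).
Compute lcm iteratively: start with first element, then lcm(current, next).
Elements: [2, 5, 10, 31, 62]
lcm(2,5) = 10
lcm(10,10) = 10
lcm(10,31) = 310
lcm(310,62) = 310
Final lcm = 310


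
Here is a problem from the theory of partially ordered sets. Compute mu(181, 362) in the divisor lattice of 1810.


In a divisor lattice, mu(a,b) = mu(b/a) where mu is the classical Mobius function.
b/a = 362/181 = 2
Prime factorization of 2: primes [2]
2 is squarefree with 1 prime factor(s), so mu(2) = (-1)^1 = -1


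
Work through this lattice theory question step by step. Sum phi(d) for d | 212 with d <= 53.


Divisors of 212 up to 53: [1, 2, 4, 53]
phi values: [1, 1, 2, 52]
Sum = 56


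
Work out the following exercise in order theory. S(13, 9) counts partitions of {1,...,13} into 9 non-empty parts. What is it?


S(n,k) = k*S(n-1,k) + S(n-1,k-1).
S(12,9) = 22275, S(12,8) = 159027
S(13,9) = 9*22275 + 159027 = 200475 + 159027
S(13,9) = 359502


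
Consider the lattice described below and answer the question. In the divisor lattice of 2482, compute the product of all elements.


Divisors of 2482: [1, 2, 17, 34, 73, 146, 1241, 2482]
Product = n^(d(n)/2) = 2482^(8/2)
Product = 37949591784976


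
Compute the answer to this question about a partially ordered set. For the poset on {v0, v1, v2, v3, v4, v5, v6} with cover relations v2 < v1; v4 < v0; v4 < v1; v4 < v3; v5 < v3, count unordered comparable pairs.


A comparable pair {a,b} has a < b or b < a in the order.
Count unordered pairs where one element is strictly below the other.
Examples: {v0,v4}, {v1,v2}, {v1,v4}, {v3,v4}, ...
Total comparable pairs: 5


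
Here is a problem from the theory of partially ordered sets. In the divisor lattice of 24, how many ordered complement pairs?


Complement pair (a,b): a meet b = bottom, a join b = top.
Here: gcd(a,b)=1 and lcm(a,b)=24, i.e. a*b=24 with a,b coprime.
Pairs found: (1,24), (3,8), (8,3), (24,1)
Total ordered pairs: 4


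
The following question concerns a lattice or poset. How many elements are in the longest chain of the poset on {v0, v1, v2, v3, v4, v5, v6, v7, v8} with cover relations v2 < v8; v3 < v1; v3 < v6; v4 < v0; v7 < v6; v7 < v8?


A chain is a totally ordered subset; we count the number of elements in a maximum chain.
Compute, for each element x, the size of the longest chain ending at x:
  v2: 1
  v3: 1
  v4: 1
  v5: 1
  v7: 1
  v0: 2
  ...
A maximum chain: v4 < v0
Number of elements in the longest chain: 2


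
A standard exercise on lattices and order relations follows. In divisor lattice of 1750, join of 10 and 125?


In a divisor lattice, join = lcm (least common multiple).
gcd(10,125) = 5
lcm(10,125) = 10*125/gcd = 1250/5 = 250


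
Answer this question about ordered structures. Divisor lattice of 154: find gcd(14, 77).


In a divisor lattice, meet = gcd (greatest common divisor).
By Euclidean algorithm or factoring: gcd(14,77) = 7
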